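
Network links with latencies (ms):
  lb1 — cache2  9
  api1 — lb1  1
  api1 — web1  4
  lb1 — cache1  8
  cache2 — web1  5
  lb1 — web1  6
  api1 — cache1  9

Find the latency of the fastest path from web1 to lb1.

Paths from web1 to lb1:
web1 → cache2 → lb1: 5 + 9 = 14
web1 → lb1: 6
web1 → api1 → cache1 → lb1: 4 + 9 + 8 = 21
web1 → api1 → lb1: 4 + 1 = 5
Best route has total 5 ms.

5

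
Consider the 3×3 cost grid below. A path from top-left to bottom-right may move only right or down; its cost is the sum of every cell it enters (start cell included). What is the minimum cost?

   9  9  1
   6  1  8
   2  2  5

23

Best path: r0c0 r1c0 r1c1 r2c1 r2c2
Cost: 9 + 6 + 1 + 2 + 5 = 23
For comparison, the top-then-right route costs 32.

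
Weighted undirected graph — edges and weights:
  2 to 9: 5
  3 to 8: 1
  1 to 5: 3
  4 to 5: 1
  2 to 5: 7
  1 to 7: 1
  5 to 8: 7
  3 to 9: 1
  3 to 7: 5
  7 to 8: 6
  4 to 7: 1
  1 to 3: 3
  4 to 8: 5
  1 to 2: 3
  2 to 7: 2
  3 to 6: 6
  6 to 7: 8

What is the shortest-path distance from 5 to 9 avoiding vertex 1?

Some routes from 5 to 9 avoiding 1:
5-8-3-9: 7 + 1 + 1 = 9
5-4-7-3-9: 1 + 1 + 5 + 1 = 8
5-4-8-3-9: 1 + 5 + 1 + 1 = 8
Shortest: 8.

8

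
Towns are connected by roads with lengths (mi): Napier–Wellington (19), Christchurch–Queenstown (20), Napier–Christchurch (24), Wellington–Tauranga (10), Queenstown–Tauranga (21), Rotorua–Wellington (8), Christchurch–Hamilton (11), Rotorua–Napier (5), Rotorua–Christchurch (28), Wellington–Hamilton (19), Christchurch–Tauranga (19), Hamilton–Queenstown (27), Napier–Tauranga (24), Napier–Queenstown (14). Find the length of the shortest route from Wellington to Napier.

13

Some routes from Wellington to Napier:
Wellington→Napier: 19
Wellington→Tauranga→Napier: 10 + 24 = 34
Wellington→Tauranga→Queenstown→Napier: 10 + 21 + 14 = 45
Wellington→Tauranga→Christchurch→Napier: 10 + 19 + 24 = 53
Wellington→Rotorua→Napier: 8 + 5 = 13
The minimum is 13 mi.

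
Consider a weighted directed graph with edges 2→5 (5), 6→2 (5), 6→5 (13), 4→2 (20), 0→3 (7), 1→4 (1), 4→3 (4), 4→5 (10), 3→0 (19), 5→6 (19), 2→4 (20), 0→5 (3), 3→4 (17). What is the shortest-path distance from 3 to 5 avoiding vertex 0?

27

Routes from 3 to 5 avoiding 0:
3→4→2→5: 17 + 20 + 5 = 42
3→4→5: 17 + 10 = 27
Shortest: 27.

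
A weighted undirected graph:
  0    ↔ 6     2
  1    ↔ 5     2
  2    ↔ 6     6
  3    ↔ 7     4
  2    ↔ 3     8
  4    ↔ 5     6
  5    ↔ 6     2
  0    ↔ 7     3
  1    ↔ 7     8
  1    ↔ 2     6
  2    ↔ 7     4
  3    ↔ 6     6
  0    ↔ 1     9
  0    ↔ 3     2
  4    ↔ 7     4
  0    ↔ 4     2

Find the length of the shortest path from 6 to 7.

5

Some routes from 6 to 7:
6 → 0 → 3 → 7: 2 + 2 + 4 = 8
6 → 0 → 4 → 7: 2 + 2 + 4 = 8
6 → 0 → 7: 2 + 3 = 5
6 → 3 → 7: 6 + 4 = 10
6 → 2 → 7: 6 + 4 = 10
Best route has total 5.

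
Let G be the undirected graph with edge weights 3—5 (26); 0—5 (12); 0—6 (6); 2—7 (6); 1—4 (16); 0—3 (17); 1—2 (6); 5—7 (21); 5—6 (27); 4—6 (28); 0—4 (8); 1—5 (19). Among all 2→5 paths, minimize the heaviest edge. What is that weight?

16

Some routes from 2 to 5:
2 -> 7 -> 5: max(6, 21) = 21
2 -> 1 -> 4 -> 0 -> 5: max(6, 16, 8, 12) = 16
2 -> 1 -> 5: max(6, 19) = 19
2 -> 1 -> 4 -> 0 -> 3 -> 5: max(6, 16, 8, 17, 26) = 26
Smallest bottleneck: 16.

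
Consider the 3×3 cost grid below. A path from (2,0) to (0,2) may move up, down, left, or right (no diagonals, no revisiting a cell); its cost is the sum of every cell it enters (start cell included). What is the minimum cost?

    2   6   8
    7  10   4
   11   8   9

34

Best path: r2c0→r1c0→r0c0→r0c1→r0c2
Cost: 11 + 7 + 2 + 6 + 8 = 34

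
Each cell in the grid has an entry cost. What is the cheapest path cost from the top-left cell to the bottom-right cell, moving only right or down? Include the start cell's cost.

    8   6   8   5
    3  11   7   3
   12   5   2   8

37

One optimal route is r0c0 -> r1c0 -> r1c1 -> r2c1 -> r2c2 -> r2c3.
Its cost is 8 + 3 + 11 + 5 + 2 + 8 = 37.
(Top row then right column would cost 38.)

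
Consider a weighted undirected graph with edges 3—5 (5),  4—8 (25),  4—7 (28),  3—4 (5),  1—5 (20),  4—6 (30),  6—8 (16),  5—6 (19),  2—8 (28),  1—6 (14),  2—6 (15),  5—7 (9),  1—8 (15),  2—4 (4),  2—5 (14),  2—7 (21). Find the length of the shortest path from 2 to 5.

Checking several routes:
2→5: 14
2→7→5: 21 + 9 = 30
2→4→3→5: 4 + 5 + 5 = 14
2→4→7→5: 4 + 28 + 9 = 41
2→6→5: 15 + 19 = 34
The minimum is 14.

14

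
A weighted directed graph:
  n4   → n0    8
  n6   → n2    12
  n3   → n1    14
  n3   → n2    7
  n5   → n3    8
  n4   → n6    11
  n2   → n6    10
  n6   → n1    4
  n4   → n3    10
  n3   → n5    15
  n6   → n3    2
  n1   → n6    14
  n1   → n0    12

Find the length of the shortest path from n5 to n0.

Routes from n5 to n0:
n5→n3→n2→n6→n1→n0: 8 + 7 + 10 + 4 + 12 = 41
n5→n3→n1→n0: 8 + 14 + 12 = 34
Shortest: 34.

34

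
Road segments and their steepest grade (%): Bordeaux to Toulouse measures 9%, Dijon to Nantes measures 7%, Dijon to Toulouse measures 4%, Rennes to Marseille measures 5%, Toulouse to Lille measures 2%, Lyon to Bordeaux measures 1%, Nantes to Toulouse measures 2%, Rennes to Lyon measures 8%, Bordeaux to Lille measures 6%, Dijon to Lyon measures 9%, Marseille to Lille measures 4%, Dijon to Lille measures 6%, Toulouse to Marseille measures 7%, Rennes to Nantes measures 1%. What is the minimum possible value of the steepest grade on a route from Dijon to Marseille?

4

A few of the Dijon→Marseille routes:
Dijon - Lille - Marseille: max(6, 4) = 6
Dijon - Toulouse - Nantes - Rennes - Marseille: max(4, 2, 1, 5) = 5
Dijon - Toulouse - Lille - Marseille: max(4, 2, 4) = 4
Best route has worst link 4%.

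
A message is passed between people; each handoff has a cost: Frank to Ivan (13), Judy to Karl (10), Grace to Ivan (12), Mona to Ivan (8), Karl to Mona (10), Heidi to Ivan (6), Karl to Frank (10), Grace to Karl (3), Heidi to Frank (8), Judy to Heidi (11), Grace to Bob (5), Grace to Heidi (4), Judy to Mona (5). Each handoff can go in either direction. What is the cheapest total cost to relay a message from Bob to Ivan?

15

Comparing a few candidate routes:
Bob→Grace→Ivan: 5 + 12 = 17
Bob→Grace→Karl→Mona→Ivan: 5 + 3 + 10 + 8 = 26
Bob→Grace→Heidi→Ivan: 5 + 4 + 6 = 15
Shortest: 15.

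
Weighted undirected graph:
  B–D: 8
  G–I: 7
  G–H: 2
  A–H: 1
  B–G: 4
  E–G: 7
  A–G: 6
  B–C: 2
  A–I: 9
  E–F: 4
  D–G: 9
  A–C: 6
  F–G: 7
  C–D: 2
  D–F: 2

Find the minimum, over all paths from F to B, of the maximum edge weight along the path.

2

Comparing a few candidate routes:
F -> D -> C -> A -> G -> B: max(2, 2, 6, 6, 4) = 6
F -> D -> C -> A -> H -> G -> B: max(2, 2, 6, 1, 2, 4) = 6
F -> E -> G -> B: max(4, 7, 4) = 7
F -> E -> G -> H -> A -> C -> B: max(4, 7, 2, 1, 6, 2) = 7
F -> D -> C -> B: max(2, 2, 2) = 2
Smallest bottleneck: 2.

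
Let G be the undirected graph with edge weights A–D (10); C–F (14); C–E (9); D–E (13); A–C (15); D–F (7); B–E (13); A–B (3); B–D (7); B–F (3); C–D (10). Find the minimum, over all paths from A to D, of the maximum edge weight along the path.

7

A few of the A→D routes:
A-B-E-D: max(3, 13, 13) = 13
A-B-E-C-D: max(3, 13, 9, 10) = 13
A-B-F-D: max(3, 3, 7) = 7
A-D: max(10) = 10
A-B-D: max(3, 7) = 7
A-B-F-C-D: max(3, 3, 14, 10) = 14
Best route has worst link 7.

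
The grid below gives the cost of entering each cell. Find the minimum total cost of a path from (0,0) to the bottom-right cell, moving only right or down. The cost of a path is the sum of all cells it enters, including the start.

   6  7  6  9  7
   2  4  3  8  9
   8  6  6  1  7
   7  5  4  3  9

Best path: (0,0) → (1,0) → (1,1) → (1,2) → (2,2) → (2,3) → (3,3) → (3,4)
Cost: 6 + 2 + 4 + 3 + 6 + 1 + 3 + 9 = 34

34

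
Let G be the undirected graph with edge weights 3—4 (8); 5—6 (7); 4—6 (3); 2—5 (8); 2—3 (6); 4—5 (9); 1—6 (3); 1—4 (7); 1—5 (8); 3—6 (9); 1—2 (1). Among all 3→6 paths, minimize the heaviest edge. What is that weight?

Some routes from 3 to 6:
3 -> 4 -> 6: max(8, 3) = 8
3 -> 4 -> 1 -> 2 -> 5 -> 6: max(8, 7, 1, 8, 7) = 8
3 -> 2 -> 1 -> 6: max(6, 1, 3) = 6
3 -> 2 -> 1 -> 4 -> 6: max(6, 1, 7, 3) = 7
The minimum achievable maximum is 6.

6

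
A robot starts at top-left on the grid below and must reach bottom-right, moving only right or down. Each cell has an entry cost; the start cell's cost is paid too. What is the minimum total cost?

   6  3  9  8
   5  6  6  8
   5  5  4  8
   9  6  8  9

Path (0,0) → (0,1) → (1,1) → (2,1) → (2,2) → (2,3) → (3,3): 6 + 3 + 6 + 5 + 4 + 8 + 9 = 41.
(Top row then right column would cost 51.)

41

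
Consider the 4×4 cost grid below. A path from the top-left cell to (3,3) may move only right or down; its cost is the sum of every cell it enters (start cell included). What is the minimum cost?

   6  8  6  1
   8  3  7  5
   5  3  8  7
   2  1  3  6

Cheapest: r0c0 r0c1 r1c1 r2c1 r3c1 r3c2 r3c3
  6 + 8 + 3 + 3 + 1 + 3 + 6 = 30
(Top row then right column would cost 39.)

30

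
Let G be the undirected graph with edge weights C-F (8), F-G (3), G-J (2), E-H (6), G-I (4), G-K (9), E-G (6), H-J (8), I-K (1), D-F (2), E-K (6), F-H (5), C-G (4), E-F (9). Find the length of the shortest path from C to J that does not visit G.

21

Routes from C to J avoiding G:
C - F - E - H - J: 8 + 9 + 6 + 8 = 31
C - F - H - J: 8 + 5 + 8 = 21
Best route has total 21.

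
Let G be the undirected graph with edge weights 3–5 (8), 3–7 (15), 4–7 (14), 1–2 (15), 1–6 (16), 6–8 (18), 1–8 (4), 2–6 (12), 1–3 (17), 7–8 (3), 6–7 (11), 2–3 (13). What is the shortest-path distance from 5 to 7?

23

Checking several routes:
5 -> 3 -> 7: 8 + 15 = 23
5 -> 3 -> 1 -> 8 -> 7: 8 + 17 + 4 + 3 = 32
5 -> 3 -> 2 -> 1 -> 8 -> 7: 8 + 13 + 15 + 4 + 3 = 43
Best route has total 23.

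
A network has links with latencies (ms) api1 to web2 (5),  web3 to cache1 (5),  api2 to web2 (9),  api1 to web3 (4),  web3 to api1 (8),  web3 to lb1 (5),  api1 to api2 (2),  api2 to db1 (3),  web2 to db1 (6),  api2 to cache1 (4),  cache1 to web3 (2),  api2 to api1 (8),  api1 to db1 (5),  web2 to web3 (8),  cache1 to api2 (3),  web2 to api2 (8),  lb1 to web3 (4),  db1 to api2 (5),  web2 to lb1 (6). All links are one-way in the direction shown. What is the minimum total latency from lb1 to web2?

Checking several routes:
lb1→web3→api1→api2→web2: 4 + 8 + 2 + 9 = 23
lb1→web3→cache1→api2→web2: 4 + 5 + 3 + 9 = 21
lb1→web3→api1→web2: 4 + 8 + 5 = 17
The minimum is 17 ms.

17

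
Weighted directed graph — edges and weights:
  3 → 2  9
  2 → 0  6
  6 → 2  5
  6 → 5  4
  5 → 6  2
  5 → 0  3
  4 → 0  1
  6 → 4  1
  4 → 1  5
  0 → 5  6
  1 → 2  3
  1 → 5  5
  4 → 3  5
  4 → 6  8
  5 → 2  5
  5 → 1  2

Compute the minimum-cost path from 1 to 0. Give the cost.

A few of the 1→0 routes:
1-5-2-0: 5 + 5 + 6 = 16
1-5-6-4-0: 5 + 2 + 1 + 1 = 9
1-2-0: 3 + 6 = 9
1-5-0: 5 + 3 = 8
Shortest: 8.

8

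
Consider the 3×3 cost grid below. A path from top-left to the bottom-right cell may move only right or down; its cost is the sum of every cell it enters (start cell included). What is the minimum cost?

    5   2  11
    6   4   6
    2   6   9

Best path: r0c0→r0c1→r1c1→r1c2→r2c2
Cost: 5 + 2 + 4 + 6 + 9 = 26
(Top row then right column would cost 33.)

26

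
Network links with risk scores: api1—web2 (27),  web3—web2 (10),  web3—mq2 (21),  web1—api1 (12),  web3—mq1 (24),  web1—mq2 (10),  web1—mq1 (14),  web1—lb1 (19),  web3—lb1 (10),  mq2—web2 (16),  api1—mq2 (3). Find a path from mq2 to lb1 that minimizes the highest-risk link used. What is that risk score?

A few of the mq2→lb1 routes:
mq2 -> web2 -> web3 -> lb1: max(16, 10, 10) = 16
mq2 -> web3 -> lb1: max(21, 10) = 21
mq2 -> api1 -> web1 -> lb1: max(3, 12, 19) = 19
mq2 -> web1 -> lb1: max(10, 19) = 19
mq2 -> web3 -> mq1 -> web1 -> lb1: max(21, 24, 14, 19) = 24
The minimum achievable maximum is 16.

16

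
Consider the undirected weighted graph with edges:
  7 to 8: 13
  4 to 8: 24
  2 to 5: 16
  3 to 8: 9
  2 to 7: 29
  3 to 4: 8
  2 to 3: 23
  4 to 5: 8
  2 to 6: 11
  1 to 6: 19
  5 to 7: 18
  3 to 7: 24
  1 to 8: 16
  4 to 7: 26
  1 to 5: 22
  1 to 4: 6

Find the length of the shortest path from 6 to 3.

A few of the 6→3 routes:
6 - 2 - 3: 11 + 23 = 34
6 - 2 - 5 - 4 - 3: 11 + 16 + 8 + 8 = 43
6 - 1 - 4 - 3: 19 + 6 + 8 = 33
The minimum is 33.

33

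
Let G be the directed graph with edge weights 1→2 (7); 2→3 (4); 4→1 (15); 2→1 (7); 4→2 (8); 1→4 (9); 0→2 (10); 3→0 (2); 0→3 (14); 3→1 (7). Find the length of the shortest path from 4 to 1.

15

Routes from 4 to 1:
4 → 2 → 1: 8 + 7 = 15
4 → 2 → 3 → 1: 8 + 4 + 7 = 19
4 → 1: 15
The minimum is 15.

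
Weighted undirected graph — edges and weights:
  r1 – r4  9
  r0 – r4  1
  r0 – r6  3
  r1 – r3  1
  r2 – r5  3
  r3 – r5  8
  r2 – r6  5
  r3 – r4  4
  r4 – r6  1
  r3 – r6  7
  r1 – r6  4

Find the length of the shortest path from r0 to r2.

Some routes from r0 to r2:
r0 → r4 → r3 → r5 → r2: 1 + 4 + 8 + 3 = 16
r0 → r6 → r2: 3 + 5 = 8
r0 → r4 → r6 → r2: 1 + 1 + 5 = 7
r0 → r4 → r3 → r1 → r6 → r2: 1 + 4 + 1 + 4 + 5 = 15
r0 → r4 → r3 → r6 → r2: 1 + 4 + 7 + 5 = 17
The minimum is 7.

7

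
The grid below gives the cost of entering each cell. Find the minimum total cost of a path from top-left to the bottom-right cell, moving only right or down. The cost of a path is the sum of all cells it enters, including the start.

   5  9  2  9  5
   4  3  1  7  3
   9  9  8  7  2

25

One optimal route is (0,0) → (1,0) → (1,1) → (1,2) → (1,3) → (1,4) → (2,4).
Its cost is 5 + 4 + 3 + 1 + 7 + 3 + 2 = 25.
For comparison, the top-then-right route costs 35.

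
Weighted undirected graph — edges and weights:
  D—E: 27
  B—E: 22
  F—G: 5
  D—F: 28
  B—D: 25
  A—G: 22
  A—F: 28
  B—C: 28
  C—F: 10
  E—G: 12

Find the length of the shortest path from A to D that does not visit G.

56

Candidate routes:
A-F-C-B-D: 28 + 10 + 28 + 25 = 91
A-F-D: 28 + 28 = 56
A-F-C-B-E-D: 28 + 10 + 28 + 22 + 27 = 115
Best route has total 56.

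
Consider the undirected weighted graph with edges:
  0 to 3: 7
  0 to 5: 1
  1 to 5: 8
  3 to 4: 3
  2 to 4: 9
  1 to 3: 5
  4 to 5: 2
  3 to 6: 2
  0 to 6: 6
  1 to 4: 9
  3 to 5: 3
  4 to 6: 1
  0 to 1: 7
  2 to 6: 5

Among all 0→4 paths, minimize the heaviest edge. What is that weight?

2

Comparing a few candidate routes:
0 -> 6 -> 3 -> 4: max(6, 2, 3) = 6
0 -> 6 -> 3 -> 5 -> 4: max(6, 2, 3, 2) = 6
0 -> 6 -> 4: max(6, 1) = 6
0 -> 5 -> 3 -> 4: max(1, 3, 3) = 3
0 -> 5 -> 3 -> 6 -> 4: max(1, 3, 2, 1) = 3
0 -> 5 -> 4: max(1, 2) = 2
Smallest bottleneck: 2.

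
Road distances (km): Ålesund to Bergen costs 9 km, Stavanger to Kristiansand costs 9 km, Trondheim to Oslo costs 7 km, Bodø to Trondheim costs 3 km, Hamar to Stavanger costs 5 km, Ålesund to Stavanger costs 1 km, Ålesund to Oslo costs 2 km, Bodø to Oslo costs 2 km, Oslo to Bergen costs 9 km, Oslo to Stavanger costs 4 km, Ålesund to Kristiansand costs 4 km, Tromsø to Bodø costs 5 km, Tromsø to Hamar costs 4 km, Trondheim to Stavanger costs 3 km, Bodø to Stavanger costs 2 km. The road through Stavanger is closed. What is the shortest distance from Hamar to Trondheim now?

12

Paths from Hamar to Trondheim avoiding Stavanger:
Hamar-Tromsø-Bodø-Trondheim: 4 + 5 + 3 = 12
Hamar-Tromsø-Bodø-Oslo-Trondheim: 4 + 5 + 2 + 7 = 18
Best route has total 12 km.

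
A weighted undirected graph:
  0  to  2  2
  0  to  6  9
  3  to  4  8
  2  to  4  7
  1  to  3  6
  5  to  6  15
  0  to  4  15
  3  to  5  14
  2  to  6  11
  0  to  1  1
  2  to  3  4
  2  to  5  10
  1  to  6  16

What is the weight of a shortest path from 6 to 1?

10

A few of the 6→1 routes:
6→0→1: 9 + 1 = 10
6→2→0→1: 11 + 2 + 1 = 14
6→1: 16
Best route has total 10.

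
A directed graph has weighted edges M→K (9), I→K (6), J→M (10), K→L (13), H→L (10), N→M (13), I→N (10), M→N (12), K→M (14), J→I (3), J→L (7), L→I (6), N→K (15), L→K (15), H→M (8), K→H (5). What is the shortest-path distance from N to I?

34

Routes from N to I:
N-K-L-I: 15 + 13 + 6 = 34
N-K-H-L-I: 15 + 5 + 10 + 6 = 36
N-M-K-H-L-I: 13 + 9 + 5 + 10 + 6 = 43
N-M-K-L-I: 13 + 9 + 13 + 6 = 41
Best route has total 34.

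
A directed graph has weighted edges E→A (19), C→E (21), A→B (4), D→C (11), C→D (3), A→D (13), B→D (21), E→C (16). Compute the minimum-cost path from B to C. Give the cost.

32

Candidate routes:
B-D-C: 21 + 11 = 32
The minimum is 32.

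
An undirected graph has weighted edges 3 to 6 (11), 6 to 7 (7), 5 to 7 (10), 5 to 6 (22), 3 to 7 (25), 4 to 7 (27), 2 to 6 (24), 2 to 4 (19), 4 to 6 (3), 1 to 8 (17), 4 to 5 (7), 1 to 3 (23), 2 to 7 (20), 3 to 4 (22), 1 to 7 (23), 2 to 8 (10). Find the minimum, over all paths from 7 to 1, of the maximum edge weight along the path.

19

A few of the 7→1 routes:
7→6→4→2→8→1: max(7, 3, 19, 10, 17) = 19
7→6→5→4→2→8→1: max(7, 22, 7, 19, 10, 17) = 22
7→2→8→1: max(20, 10, 17) = 20
7→5→4→2→8→1: max(10, 7, 19, 10, 17) = 19
Best route has worst link 19.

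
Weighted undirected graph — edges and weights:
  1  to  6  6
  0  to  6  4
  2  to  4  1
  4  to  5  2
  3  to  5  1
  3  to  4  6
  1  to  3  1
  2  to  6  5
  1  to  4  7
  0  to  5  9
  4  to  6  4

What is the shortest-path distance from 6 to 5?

Comparing a few candidate routes:
6 - 4 - 3 - 5: 4 + 6 + 1 = 11
6 - 1 - 3 - 5: 6 + 1 + 1 = 8
6 - 4 - 5: 4 + 2 = 6
6 - 4 - 1 - 3 - 5: 4 + 7 + 1 + 1 = 13
6 - 2 - 4 - 3 - 5: 5 + 1 + 6 + 1 = 13
6 - 2 - 4 - 5: 5 + 1 + 2 = 8
The minimum is 6.

6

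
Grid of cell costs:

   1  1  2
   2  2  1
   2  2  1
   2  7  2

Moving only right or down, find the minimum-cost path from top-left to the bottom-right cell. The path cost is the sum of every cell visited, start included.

Take [0,0] -> [0,1] -> [0,2] -> [1,2] -> [2,2] -> [3,2] for a total of 1 + 1 + 2 + 1 + 1 + 2 = 8.

8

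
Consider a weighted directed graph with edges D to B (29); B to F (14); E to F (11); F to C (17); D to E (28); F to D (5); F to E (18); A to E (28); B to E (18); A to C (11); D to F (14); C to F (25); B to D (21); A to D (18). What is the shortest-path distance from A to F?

32

Candidate routes:
A→D→B→E→F: 18 + 29 + 18 + 11 = 76
A→D→E→F: 18 + 28 + 11 = 57
A→E→F: 28 + 11 = 39
A→D→F: 18 + 14 = 32
A→C→F: 11 + 25 = 36
A→D→B→F: 18 + 29 + 14 = 61
The minimum is 32.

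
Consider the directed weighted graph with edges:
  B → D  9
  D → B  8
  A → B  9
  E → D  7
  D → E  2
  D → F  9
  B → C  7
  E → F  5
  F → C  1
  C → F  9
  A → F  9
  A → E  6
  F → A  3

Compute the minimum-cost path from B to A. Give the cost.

Candidate routes:
B → D → F → A: 9 + 9 + 3 = 21
B → D → E → F → A: 9 + 2 + 5 + 3 = 19
B → C → F → A: 7 + 9 + 3 = 19
Shortest: 19.

19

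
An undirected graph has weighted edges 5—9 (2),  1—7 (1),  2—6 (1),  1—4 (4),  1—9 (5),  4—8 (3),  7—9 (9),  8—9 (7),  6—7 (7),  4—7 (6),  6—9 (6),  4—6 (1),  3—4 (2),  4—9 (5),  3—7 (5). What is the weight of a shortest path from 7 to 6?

6

A few of the 7→6 routes:
7 -> 4 -> 6: 6 + 1 = 7
7 -> 1 -> 9 -> 4 -> 6: 1 + 5 + 5 + 1 = 12
7 -> 6: 7
7 -> 1 -> 9 -> 6: 1 + 5 + 6 = 12
7 -> 1 -> 4 -> 6: 1 + 4 + 1 = 6
7 -> 3 -> 4 -> 6: 5 + 2 + 1 = 8
The minimum is 6.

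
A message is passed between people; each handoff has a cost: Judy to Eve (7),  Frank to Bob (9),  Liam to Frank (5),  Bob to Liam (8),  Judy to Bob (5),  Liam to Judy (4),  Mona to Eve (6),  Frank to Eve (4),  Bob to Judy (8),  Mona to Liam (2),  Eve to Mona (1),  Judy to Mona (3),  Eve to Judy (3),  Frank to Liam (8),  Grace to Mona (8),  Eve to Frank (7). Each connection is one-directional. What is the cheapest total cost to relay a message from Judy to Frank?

Routes from Judy to Frank:
Judy→Bob→Liam→Frank: 5 + 8 + 5 = 18
Judy→Eve→Mona→Liam→Frank: 7 + 1 + 2 + 5 = 15
Judy→Eve→Frank: 7 + 7 = 14
Judy→Mona→Liam→Frank: 3 + 2 + 5 = 10
Judy→Mona→Eve→Frank: 3 + 6 + 7 = 16
The minimum is 10.

10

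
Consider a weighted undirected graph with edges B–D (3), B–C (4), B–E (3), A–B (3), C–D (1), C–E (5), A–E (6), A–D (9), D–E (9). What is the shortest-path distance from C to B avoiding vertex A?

4

Comparing a few candidate routes:
C -> E -> B: 5 + 3 = 8
C -> B: 4
C -> D -> B: 1 + 3 = 4
The minimum is 4.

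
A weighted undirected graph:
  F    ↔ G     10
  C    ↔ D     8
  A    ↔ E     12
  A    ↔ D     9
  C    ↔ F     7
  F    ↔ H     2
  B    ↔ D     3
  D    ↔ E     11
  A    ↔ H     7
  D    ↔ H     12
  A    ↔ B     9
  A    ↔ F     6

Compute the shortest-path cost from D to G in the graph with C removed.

24

A few of the D→G routes:
D→B→A→F→G: 3 + 9 + 6 + 10 = 28
D→H→F→G: 12 + 2 + 10 = 24
D→A→F→G: 9 + 6 + 10 = 25
The minimum is 24.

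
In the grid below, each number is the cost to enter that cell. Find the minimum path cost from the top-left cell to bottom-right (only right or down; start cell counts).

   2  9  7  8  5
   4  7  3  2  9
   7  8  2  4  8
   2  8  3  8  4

33

Take (0,0) -> (1,0) -> (1,1) -> (1,2) -> (2,2) -> (3,2) -> (3,3) -> (3,4) for a total of 2 + 4 + 7 + 3 + 2 + 3 + 8 + 4 = 33.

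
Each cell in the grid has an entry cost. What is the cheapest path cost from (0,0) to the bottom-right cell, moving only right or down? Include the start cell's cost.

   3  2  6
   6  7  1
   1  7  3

Take (0,0) -> (0,1) -> (0,2) -> (1,2) -> (2,2) for a total of 3 + 2 + 6 + 1 + 3 = 15.

15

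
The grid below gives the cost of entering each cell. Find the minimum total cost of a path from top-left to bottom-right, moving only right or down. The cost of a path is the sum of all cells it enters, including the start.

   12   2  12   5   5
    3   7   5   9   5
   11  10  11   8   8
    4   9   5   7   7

55

Best path: r0c0 -> r0c1 -> r1c1 -> r1c2 -> r1c3 -> r1c4 -> r2c4 -> r3c4
Cost: 12 + 2 + 7 + 5 + 9 + 5 + 8 + 7 = 55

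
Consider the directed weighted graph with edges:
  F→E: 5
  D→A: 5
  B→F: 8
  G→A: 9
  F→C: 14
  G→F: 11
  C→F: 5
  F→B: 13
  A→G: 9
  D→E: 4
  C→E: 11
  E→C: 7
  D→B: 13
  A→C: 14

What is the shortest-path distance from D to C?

Comparing a few candidate routes:
D-B-F-C: 13 + 8 + 14 = 35
D-B-F-E-C: 13 + 8 + 5 + 7 = 33
D-E-C: 4 + 7 = 11
D-A-C: 5 + 14 = 19
Best route has total 11.

11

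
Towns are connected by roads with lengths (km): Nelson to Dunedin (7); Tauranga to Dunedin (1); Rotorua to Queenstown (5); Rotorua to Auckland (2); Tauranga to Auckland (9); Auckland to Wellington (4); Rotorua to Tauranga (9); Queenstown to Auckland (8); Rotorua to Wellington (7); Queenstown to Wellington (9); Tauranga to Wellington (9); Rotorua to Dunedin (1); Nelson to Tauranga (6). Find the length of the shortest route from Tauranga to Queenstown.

7

Some routes from Tauranga to Queenstown:
Tauranga → Dunedin → Rotorua → Auckland → Queenstown: 1 + 1 + 2 + 8 = 12
Tauranga → Rotorua → Queenstown: 9 + 5 = 14
Tauranga → Dunedin → Rotorua → Queenstown: 1 + 1 + 5 = 7
Shortest: 7 km.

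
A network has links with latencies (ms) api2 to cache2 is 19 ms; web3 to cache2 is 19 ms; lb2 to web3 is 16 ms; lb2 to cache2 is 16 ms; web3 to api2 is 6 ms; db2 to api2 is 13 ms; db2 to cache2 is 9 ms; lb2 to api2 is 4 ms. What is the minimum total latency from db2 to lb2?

17

Checking several routes:
db2-api2-lb2: 13 + 4 = 17
db2-api2-web3-lb2: 13 + 6 + 16 = 35
db2-cache2-lb2: 9 + 16 = 25
db2-cache2-web3-api2-lb2: 9 + 19 + 6 + 4 = 38
db2-cache2-api2-lb2: 9 + 19 + 4 = 32
Best route has total 17 ms.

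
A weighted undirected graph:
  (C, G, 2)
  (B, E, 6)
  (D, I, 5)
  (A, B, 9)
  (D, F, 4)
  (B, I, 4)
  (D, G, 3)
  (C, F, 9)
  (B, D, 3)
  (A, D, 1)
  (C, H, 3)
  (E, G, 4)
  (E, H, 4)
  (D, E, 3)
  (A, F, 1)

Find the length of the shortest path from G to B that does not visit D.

10

Candidate routes:
G -> C -> F -> A -> B: 2 + 9 + 1 + 9 = 21
G -> E -> B: 4 + 6 = 10
G -> C -> H -> E -> B: 2 + 3 + 4 + 6 = 15
G -> E -> H -> C -> F -> A -> B: 4 + 4 + 3 + 9 + 1 + 9 = 30
Best route has total 10.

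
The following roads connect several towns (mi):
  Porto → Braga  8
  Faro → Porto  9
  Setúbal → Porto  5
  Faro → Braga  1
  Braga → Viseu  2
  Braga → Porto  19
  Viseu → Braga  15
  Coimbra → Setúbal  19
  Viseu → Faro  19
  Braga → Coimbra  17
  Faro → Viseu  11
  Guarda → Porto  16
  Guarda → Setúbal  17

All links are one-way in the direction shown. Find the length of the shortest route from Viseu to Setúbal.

Paths from Viseu to Setúbal:
Viseu→Braga→Coimbra→Setúbal: 15 + 17 + 19 = 51
Viseu→Faro→Braga→Coimbra→Setúbal: 19 + 1 + 17 + 19 = 56
Viseu→Faro→Porto→Braga→Coimbra→Setúbal: 19 + 9 + 8 + 17 + 19 = 72
Shortest: 51 mi.

51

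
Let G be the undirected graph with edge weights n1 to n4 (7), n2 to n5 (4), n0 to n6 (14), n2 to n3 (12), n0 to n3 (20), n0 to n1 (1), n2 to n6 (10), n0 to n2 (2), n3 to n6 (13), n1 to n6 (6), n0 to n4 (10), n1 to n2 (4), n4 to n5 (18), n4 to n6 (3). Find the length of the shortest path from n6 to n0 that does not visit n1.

12

Comparing a few candidate routes:
n6 - n3 - n2 - n0: 13 + 12 + 2 = 27
n6 - n0: 14
n6 - n2 - n0: 10 + 2 = 12
n6 - n4 - n5 - n2 - n0: 3 + 18 + 4 + 2 = 27
n6 - n3 - n0: 13 + 20 = 33
n6 - n4 - n0: 3 + 10 = 13
The minimum is 12.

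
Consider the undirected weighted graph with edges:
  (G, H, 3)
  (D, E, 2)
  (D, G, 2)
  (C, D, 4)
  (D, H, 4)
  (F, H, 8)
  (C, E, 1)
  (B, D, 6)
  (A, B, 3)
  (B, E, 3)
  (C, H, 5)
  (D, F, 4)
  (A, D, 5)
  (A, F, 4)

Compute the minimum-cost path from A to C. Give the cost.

A few of the A→C routes:
A-B-E-C: 3 + 3 + 1 = 7
A-F-D-E-C: 4 + 4 + 2 + 1 = 11
A-D-E-C: 5 + 2 + 1 = 8
A-D-C: 5 + 4 = 9
Best route has total 7.

7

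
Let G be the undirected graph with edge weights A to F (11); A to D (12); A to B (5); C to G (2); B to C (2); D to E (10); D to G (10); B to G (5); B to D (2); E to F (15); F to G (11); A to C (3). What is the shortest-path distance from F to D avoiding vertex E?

Some routes from F to D avoiding E:
F-G-C-B-D: 11 + 2 + 2 + 2 = 17
F-A-B-D: 11 + 5 + 2 = 18
F-A-C-B-D: 11 + 3 + 2 + 2 = 18
Best route has total 17.

17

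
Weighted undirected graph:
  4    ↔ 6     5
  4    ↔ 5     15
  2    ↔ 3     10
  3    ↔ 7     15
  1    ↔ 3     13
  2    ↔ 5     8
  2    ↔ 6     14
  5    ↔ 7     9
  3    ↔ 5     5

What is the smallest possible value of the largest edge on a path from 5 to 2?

Comparing a few candidate routes:
5 → 3 → 2: max(5, 10) = 10
5 → 4 → 6 → 2: max(15, 5, 14) = 15
5 → 2: max(8) = 8
Smallest bottleneck: 8.

8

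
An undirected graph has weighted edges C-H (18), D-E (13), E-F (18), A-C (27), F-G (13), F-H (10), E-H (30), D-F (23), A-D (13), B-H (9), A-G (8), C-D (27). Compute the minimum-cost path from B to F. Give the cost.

19

Checking several routes:
B - H - C - D - E - F: 9 + 18 + 27 + 13 + 18 = 85
B - H - E - D - F: 9 + 30 + 13 + 23 = 75
B - H - F: 9 + 10 = 19
B - H - E - F: 9 + 30 + 18 = 57
B - H - C - A - G - F: 9 + 18 + 27 + 8 + 13 = 75
B - H - C - D - F: 9 + 18 + 27 + 23 = 77
Shortest: 19.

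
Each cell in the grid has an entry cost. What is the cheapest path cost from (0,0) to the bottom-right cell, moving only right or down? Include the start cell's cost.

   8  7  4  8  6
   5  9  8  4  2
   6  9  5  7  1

Cheapest: [0,0] → [0,1] → [0,2] → [0,3] → [1,3] → [1,4] → [2,4]
  8 + 7 + 4 + 8 + 4 + 2 + 1 = 34

34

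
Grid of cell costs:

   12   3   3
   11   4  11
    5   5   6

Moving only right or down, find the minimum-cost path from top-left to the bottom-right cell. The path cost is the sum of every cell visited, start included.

Cheapest: [0,0] -> [0,1] -> [1,1] -> [2,1] -> [2,2]
  12 + 3 + 4 + 5 + 6 = 30
(Top row then right column would cost 35.)

30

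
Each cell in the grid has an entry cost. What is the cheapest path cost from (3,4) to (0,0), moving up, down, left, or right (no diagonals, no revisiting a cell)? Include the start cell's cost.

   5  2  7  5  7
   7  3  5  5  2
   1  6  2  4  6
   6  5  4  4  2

Best path: [3,4] → [3,3] → [2,3] → [2,2] → [1,2] → [1,1] → [0,1] → [0,0]
Cost: 2 + 4 + 4 + 2 + 5 + 3 + 2 + 5 = 27

27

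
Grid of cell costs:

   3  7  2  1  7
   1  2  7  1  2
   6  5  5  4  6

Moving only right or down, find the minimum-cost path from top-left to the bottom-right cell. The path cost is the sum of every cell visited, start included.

22

One optimal route is r0c0 -> r0c1 -> r0c2 -> r0c3 -> r1c3 -> r1c4 -> r2c4.
Its cost is 3 + 7 + 2 + 1 + 1 + 2 + 6 = 22.
For comparison, the top-then-right route costs 28.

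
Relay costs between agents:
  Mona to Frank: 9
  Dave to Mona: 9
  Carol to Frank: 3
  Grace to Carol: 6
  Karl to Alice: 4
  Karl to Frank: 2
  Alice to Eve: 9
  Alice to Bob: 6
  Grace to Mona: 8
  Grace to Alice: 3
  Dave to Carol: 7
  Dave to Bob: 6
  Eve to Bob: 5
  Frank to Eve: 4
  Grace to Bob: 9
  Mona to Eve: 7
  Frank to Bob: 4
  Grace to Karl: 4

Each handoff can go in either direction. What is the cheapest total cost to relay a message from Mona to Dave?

9

Checking several routes:
Mona→Dave: 9
Mona→Frank→Carol→Dave: 9 + 3 + 7 = 19
Mona→Eve→Frank→Carol→Dave: 7 + 4 + 3 + 7 = 21
Mona→Grace→Carol→Dave: 8 + 6 + 7 = 21
Mona→Eve→Bob→Dave: 7 + 5 + 6 = 18
Mona→Frank→Bob→Dave: 9 + 4 + 6 = 19
Best route has total 9.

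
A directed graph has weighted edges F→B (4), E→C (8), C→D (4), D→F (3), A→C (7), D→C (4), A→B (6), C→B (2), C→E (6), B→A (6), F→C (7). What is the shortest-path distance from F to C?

Paths from F to C:
F → B → A → C: 4 + 6 + 7 = 17
F → C: 7
The minimum is 7.

7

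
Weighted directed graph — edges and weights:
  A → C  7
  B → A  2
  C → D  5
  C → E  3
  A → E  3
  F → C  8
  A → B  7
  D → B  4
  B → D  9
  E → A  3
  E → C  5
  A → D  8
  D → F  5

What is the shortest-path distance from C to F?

Routes from C to F:
C -> D -> F: 5 + 5 = 10
C -> E -> A -> D -> F: 3 + 3 + 8 + 5 = 19
C -> E -> A -> B -> D -> F: 3 + 3 + 7 + 9 + 5 = 27
Best route has total 10.

10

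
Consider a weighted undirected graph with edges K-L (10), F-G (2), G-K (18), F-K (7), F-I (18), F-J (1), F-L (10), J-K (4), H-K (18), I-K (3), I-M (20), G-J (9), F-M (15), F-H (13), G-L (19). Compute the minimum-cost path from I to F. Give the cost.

8

Some routes from I to F:
I -> F: 18
I -> K -> F: 3 + 7 = 10
I -> K -> J -> G -> F: 3 + 4 + 9 + 2 = 18
I -> K -> J -> F: 3 + 4 + 1 = 8
I -> K -> G -> F: 3 + 18 + 2 = 23
Best route has total 8.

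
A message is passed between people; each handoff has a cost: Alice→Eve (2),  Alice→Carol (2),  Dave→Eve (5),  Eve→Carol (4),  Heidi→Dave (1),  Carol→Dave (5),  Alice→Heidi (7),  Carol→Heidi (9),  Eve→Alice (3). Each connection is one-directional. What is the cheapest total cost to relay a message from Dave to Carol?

Paths from Dave to Carol:
Dave → Eve → Carol: 5 + 4 = 9
Dave → Eve → Alice → Carol: 5 + 3 + 2 = 10
Best route has total 9.

9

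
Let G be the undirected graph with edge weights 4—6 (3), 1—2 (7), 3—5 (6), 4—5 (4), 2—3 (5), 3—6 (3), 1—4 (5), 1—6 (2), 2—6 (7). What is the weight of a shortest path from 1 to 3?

5

Checking several routes:
1 → 6 → 3: 2 + 3 = 5
1 → 2 → 3: 7 + 5 = 12
1 → 4 → 6 → 3: 5 + 3 + 3 = 11
Best route has total 5.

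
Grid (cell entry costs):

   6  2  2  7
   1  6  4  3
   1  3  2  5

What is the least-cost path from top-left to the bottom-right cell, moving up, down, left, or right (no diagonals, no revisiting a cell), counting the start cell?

Cheapest: [0,0] -> [1,0] -> [2,0] -> [2,1] -> [2,2] -> [2,3]
  6 + 1 + 1 + 3 + 2 + 5 = 18

18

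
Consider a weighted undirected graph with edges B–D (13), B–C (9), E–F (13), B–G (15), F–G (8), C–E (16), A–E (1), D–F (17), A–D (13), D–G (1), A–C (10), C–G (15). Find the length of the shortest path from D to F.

A few of the D→F routes:
D-G-F: 1 + 8 = 9
D-B-G-F: 13 + 15 + 8 = 36
D-F: 17
D-A-E-F: 13 + 1 + 13 = 27
Shortest: 9.

9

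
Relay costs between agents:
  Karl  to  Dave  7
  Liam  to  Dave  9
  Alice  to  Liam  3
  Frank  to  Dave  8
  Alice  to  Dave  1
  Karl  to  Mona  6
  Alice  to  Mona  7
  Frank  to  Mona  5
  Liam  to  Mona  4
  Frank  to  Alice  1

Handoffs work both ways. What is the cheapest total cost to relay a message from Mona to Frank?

A few of the Mona→Frank routes:
Mona-Alice-Frank: 7 + 1 = 8
Mona-Liam-Alice-Frank: 4 + 3 + 1 = 8
Mona-Frank: 5
Mona-Liam-Dave-Alice-Frank: 4 + 9 + 1 + 1 = 15
Best route has total 5.

5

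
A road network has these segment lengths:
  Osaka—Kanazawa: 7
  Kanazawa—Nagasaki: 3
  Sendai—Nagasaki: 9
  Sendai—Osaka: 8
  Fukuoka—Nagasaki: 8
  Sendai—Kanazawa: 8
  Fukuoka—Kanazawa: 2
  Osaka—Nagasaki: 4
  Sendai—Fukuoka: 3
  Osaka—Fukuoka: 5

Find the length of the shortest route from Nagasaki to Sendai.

8

A few of the Nagasaki→Sendai routes:
Nagasaki -> Sendai: 9
Nagasaki -> Kanazawa -> Sendai: 3 + 8 = 11
Nagasaki -> Kanazawa -> Fukuoka -> Sendai: 3 + 2 + 3 = 8
Nagasaki -> Fukuoka -> Sendai: 8 + 3 = 11
Shortest: 8.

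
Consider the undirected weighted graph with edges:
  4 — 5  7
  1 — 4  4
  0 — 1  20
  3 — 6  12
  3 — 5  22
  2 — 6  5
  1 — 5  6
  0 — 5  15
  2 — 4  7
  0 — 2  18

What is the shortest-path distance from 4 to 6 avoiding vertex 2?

41

Paths from 4 to 6 avoiding 2:
4 → 1 → 5 → 3 → 6: 4 + 6 + 22 + 12 = 44
4 → 1 → 0 → 5 → 3 → 6: 4 + 20 + 15 + 22 + 12 = 73
4 → 5 → 3 → 6: 7 + 22 + 12 = 41
Best route has total 41.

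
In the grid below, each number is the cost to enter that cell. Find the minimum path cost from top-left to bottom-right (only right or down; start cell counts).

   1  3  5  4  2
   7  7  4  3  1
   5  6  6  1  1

17

One optimal route is (0,0)→(0,1)→(0,2)→(0,3)→(0,4)→(1,4)→(2,4).
Its cost is 1 + 3 + 5 + 4 + 2 + 1 + 1 = 17.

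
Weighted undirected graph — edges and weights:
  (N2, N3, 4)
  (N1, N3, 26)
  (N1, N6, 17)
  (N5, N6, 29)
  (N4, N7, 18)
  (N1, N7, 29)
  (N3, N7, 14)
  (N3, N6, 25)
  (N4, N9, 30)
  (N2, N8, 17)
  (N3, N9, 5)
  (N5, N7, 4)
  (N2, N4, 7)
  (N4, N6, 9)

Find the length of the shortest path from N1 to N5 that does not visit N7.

46

Candidate routes:
N1 - N3 - N6 - N5: 26 + 25 + 29 = 80
N1 - N6 - N5: 17 + 29 = 46
N1 - N3 - N9 - N4 - N6 - N5: 26 + 5 + 30 + 9 + 29 = 99
N1 - N3 - N2 - N4 - N6 - N5: 26 + 4 + 7 + 9 + 29 = 75
Best route has total 46.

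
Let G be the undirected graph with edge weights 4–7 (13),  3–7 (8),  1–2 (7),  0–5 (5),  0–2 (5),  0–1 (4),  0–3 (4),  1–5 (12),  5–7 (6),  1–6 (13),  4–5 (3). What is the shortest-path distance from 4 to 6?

25

Comparing a few candidate routes:
4 → 5 → 0 → 1 → 6: 3 + 5 + 4 + 13 = 25
4 → 5 → 0 → 2 → 1 → 6: 3 + 5 + 5 + 7 + 13 = 33
4 → 5 → 1 → 6: 3 + 12 + 13 = 28
4 → 7 → 5 → 0 → 1 → 6: 13 + 6 + 5 + 4 + 13 = 41
4 → 5 → 7 → 3 → 0 → 1 → 6: 3 + 6 + 8 + 4 + 4 + 13 = 38
The minimum is 25.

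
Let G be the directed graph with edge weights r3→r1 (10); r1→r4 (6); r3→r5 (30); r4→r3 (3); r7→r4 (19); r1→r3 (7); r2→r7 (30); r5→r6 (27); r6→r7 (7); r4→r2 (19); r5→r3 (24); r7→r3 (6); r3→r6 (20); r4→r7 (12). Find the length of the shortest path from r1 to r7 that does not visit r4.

34

Routes from r1 to r7 avoiding r4:
r1 - r3 - r6 - r7: 7 + 20 + 7 = 34
r1 - r3 - r5 - r6 - r7: 7 + 30 + 27 + 7 = 71
Shortest: 34.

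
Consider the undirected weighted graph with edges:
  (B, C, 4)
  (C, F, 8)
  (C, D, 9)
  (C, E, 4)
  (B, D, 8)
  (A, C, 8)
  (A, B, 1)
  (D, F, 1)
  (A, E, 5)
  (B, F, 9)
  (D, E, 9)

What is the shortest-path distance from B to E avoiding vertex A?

8

A few of the B→E routes:
B → C → E: 4 + 4 = 8
B → F → D → E: 9 + 1 + 9 = 19
B → D → E: 8 + 9 = 17
Shortest: 8.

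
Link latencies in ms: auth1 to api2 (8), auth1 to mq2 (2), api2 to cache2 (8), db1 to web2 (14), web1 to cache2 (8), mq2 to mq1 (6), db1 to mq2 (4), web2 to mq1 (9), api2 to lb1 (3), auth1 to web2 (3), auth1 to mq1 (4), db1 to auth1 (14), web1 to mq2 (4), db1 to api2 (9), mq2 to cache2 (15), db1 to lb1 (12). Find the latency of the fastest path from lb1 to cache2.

11

Comparing a few candidate routes:
lb1→api2→cache2: 3 + 8 = 11
lb1→db1→mq2→web1→cache2: 12 + 4 + 4 + 8 = 28
lb1→api2→auth1→mq2→web1→cache2: 3 + 8 + 2 + 4 + 8 = 25
Shortest: 11 ms.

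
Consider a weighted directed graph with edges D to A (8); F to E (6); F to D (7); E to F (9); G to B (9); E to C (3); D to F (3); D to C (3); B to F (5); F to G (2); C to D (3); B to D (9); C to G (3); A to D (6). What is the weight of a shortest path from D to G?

Paths from D to G:
D→F→E→C→G: 3 + 6 + 3 + 3 = 15
D→C→G: 3 + 3 = 6
D→F→G: 3 + 2 = 5
Best route has total 5.

5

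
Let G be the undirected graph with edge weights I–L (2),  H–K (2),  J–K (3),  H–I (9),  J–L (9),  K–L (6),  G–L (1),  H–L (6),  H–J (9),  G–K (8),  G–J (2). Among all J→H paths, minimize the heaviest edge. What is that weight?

3

Comparing a few candidate routes:
J → G → L → K → H: max(2, 1, 6, 2) = 6
J → K → H: max(3, 2) = 3
J → G → K → H: max(2, 8, 2) = 8
J → G → L → H: max(2, 1, 6) = 6
J → K → L → H: max(3, 6, 6) = 6
Smallest bottleneck: 3.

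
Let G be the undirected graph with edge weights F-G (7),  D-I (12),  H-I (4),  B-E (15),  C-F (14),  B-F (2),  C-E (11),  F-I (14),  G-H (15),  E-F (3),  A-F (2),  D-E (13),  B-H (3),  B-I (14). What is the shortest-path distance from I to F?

9

Some routes from I to F:
I - B - F: 14 + 2 = 16
I - F: 14
I - H - B - E - F: 4 + 3 + 15 + 3 = 25
I - H - B - F: 4 + 3 + 2 = 9
The minimum is 9.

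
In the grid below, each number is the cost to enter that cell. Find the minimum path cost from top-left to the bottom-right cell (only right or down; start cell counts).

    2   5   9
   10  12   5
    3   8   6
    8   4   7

34

Best path: [0,0]→[0,1]→[0,2]→[1,2]→[2,2]→[3,2]
Cost: 2 + 5 + 9 + 5 + 6 + 7 = 34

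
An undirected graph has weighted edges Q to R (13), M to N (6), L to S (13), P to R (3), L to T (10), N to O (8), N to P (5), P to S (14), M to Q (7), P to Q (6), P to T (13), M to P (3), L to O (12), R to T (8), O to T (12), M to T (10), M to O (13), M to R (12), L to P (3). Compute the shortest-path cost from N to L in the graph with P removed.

A few of the N→L routes:
N - O - L: 8 + 12 = 20
N - M - O - L: 6 + 13 + 12 = 31
N - M - T - L: 6 + 10 + 10 = 26
N - O - T - L: 8 + 12 + 10 = 30
Shortest: 20.

20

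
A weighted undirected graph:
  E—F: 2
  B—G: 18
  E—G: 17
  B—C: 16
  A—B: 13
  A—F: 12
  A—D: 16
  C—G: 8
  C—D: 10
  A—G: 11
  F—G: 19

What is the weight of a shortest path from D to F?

28

Some routes from D to F:
D - C - G - E - F: 10 + 8 + 17 + 2 = 37
D - A - F: 16 + 12 = 28
D - C - G - F: 10 + 8 + 19 = 37
Shortest: 28.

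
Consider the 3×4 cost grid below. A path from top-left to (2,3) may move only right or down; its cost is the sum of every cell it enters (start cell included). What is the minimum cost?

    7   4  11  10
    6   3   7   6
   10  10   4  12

Cheapest: (0,0)→(0,1)→(1,1)→(1,2)→(2,2)→(2,3)
  7 + 4 + 3 + 7 + 4 + 12 = 37

37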